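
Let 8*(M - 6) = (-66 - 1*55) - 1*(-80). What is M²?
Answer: 49/64 ≈ 0.76563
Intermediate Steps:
M = 7/8 (M = 6 + ((-66 - 1*55) - 1*(-80))/8 = 6 + ((-66 - 55) + 80)/8 = 6 + (-121 + 80)/8 = 6 + (⅛)*(-41) = 6 - 41/8 = 7/8 ≈ 0.87500)
M² = (7/8)² = 49/64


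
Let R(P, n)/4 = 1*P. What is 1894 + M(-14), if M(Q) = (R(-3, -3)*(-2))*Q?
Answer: 1558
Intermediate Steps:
R(P, n) = 4*P (R(P, n) = 4*(1*P) = 4*P)
M(Q) = 24*Q (M(Q) = ((4*(-3))*(-2))*Q = (-12*(-2))*Q = 24*Q)
1894 + M(-14) = 1894 + 24*(-14) = 1894 - 336 = 1558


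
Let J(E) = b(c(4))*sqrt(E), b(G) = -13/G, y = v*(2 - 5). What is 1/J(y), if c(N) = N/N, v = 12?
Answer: I/78 ≈ 0.012821*I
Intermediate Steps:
c(N) = 1
y = -36 (y = 12*(2 - 5) = 12*(-3) = -36)
J(E) = -13*sqrt(E) (J(E) = (-13/1)*sqrt(E) = (-13*1)*sqrt(E) = -13*sqrt(E))
1/J(y) = 1/(-78*I) = I/78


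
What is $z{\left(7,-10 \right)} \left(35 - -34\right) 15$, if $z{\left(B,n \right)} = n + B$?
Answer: $-3105$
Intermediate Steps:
$z{\left(B,n \right)} = B + n$
$z{\left(7,-10 \right)} \left(35 - -34\right) 15 = \left(7 - 10\right) \left(35 - -34\right) 15 = - 3 \left(35 + 34\right) 15 = \left(-3\right) 69 \cdot 15 = \left(-207\right) 15 = -3105$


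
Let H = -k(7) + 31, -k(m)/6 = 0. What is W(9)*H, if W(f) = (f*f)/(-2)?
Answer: -2511/2 ≈ -1255.5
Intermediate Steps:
k(m) = 0 (k(m) = -6*0 = 0)
W(f) = -f²/2 (W(f) = f²*(-½) = -f²/2)
H = 31 (H = -1*0 + 31 = 0 + 31 = 31)
W(9)*H = -½*9²*31 = -½*81*31 = -81/2*31 = -2511/2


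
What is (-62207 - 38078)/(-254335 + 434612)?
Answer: -100285/180277 ≈ -0.55628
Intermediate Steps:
(-62207 - 38078)/(-254335 + 434612) = -100285/180277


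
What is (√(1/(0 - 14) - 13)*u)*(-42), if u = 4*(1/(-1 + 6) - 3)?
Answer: 168*I*√2562/5 ≈ 1700.7*I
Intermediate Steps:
u = -56/5 (u = 4*(1/5 - 3) = 4*(⅕ - 3) = 4*(-14/5) = -56/5 ≈ -11.200)
(√(1/(0 - 14) - 13)*u)*(-42) = (√(1/(0 - 14) - 13)*(-56/5))*(-42) = (√(1/(-14) - 13)*(-56/5))*(-42) = (√(-1/14 - 13)*(-56/5))*(-42) = (√(-183/14)*(-56/5))*(-42) = ((I*√2562/14)*(-56/5))*(-42) = -4*I*√2562/5*(-42) = 168*I*√2562/5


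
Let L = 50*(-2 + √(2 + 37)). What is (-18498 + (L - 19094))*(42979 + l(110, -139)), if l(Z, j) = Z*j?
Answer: -1043653788 + 1384450*√39 ≈ -1.0350e+9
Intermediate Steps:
L = -100 + 50*√39 (L = 50*(-2 + √39) = -100 + 50*√39 ≈ 212.25)
(-18498 + (L - 19094))*(42979 + l(110, -139)) = (-18498 + ((-100 + 50*√39) - 19094))*(42979 + 110*(-139)) = (-18498 + (-19194 + 50*√39))*(42979 - 15290) = (-37692 + 50*√39)*27689 = -1043653788 + 1384450*√39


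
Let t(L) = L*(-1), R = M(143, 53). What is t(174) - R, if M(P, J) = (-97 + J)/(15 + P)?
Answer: -13724/79 ≈ -173.72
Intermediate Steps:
M(P, J) = (-97 + J)/(15 + P)
R = -22/79 (R = (-97 + 53)/(15 + 143) = -44/158 = (1/158)*(-44) = -22/79 ≈ -0.27848)
t(L) = -L
t(174) - R = -1*174 - 1*(-22/79) = -174 + 22/79 = -13724/79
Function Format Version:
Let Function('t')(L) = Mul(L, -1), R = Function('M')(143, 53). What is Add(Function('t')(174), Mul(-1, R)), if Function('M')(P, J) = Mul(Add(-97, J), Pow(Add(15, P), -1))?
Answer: Rational(-13724, 79) ≈ -173.72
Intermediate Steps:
Function('M')(P, J) = Mul(Pow(Add(15, P), -1), Add(-97, J))
R = Rational(-22, 79) (R = Mul(Pow(Add(15, 143), -1), Add(-97, 53)) = Mul(Pow(158, -1), -44) = Mul(Rational(1, 158), -44) = Rational(-22, 79) ≈ -0.27848)
Function('t')(L) = Mul(-1, L)
Add(Function('t')(174), Mul(-1, R)) = Add(Mul(-1, 174), Mul(-1, Rational(-22, 79))) = Add(-174, Rational(22, 79)) = Rational(-13724, 79)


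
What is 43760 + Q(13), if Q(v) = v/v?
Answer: 43761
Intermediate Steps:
Q(v) = 1
43760 + Q(13) = 43760 + 1 = 43761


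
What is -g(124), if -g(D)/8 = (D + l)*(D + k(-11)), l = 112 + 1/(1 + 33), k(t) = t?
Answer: 3627300/17 ≈ 2.1337e+5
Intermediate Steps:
l = 3809/34 (l = 112 + 1/34 = 3809/34 ≈ 112.03)
g(D) = -8*(-11 + D)*(3809/34 + D) (g(D) = -8*(D + 3809/34)*(D - 11) = -8*(3809/34 + D)*(-11 + D) = -8*(-11 + D)*(3809/34 + D))
-g(124) = -(167596/17 - 8*124² - 13740/17*124) = -(167596/17 - 8*15376 - 1703760/17) = -(167596/17 - 123008 - 1703760/17) = -1*(-3627300/17) = 3627300/17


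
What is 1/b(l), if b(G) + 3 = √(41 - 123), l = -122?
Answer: -3/91 - I*√82/91 ≈ -0.032967 - 0.09951*I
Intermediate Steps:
b(G) = -3 + I*√82 (b(G) = -3 + √(41 - 123) = -3 + √(-82) = -3 + I*√82)
1/b(l) = 1/(-3 + I*√82)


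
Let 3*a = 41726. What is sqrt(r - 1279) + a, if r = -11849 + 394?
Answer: 41726/3 + I*sqrt(12734) ≈ 13909.0 + 112.84*I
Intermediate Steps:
r = -11455
a = 41726/3 (a = (1/3)*41726 = 41726/3 ≈ 13909.)
sqrt(r - 1279) + a = sqrt(-11455 - 1279) + 41726/3 = sqrt(-12734) + 41726/3 = I*sqrt(12734) + 41726/3 = 41726/3 + I*sqrt(12734)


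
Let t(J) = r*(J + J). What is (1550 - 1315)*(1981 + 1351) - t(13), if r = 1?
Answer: 782994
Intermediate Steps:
t(J) = 2*J (t(J) = 1*(J + J) = 1*(2*J) = 2*J)
(1550 - 1315)*(1981 + 1351) - t(13) = (1550 - 1315)*(1981 + 1351) - 2*13 = 235*3332 - 1*26 = 783020 - 26 = 782994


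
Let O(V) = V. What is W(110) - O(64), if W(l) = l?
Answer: 46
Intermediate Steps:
W(110) - O(64) = 110 - 1*64 = 110 - 64 = 46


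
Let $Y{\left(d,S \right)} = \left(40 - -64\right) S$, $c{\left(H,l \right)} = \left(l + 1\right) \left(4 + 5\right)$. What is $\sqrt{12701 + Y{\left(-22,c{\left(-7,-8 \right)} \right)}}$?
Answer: $\sqrt{6149} \approx 78.416$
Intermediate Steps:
$c{\left(H,l \right)} = 9 + 9 l$ ($c{\left(H,l \right)} = \left(1 + l\right) 9 = 9 + 9 l$)
$Y{\left(d,S \right)} = 104 S$ ($Y{\left(d,S \right)} = \left(40 + 64\right) S = 104 S$)
$\sqrt{12701 + Y{\left(-22,c{\left(-7,-8 \right)} \right)}} = \sqrt{12701 + 104 \left(9 + 9 \left(-8\right)\right)} = \sqrt{12701 + 104 \left(9 - 72\right)} = \sqrt{12701 + 104 \left(-63\right)} = \sqrt{12701 - 6552} = \sqrt{6149}$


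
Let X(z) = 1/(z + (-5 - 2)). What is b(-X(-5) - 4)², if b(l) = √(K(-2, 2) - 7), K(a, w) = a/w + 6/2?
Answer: -5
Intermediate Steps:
X(z) = 1/(-7 + z) (X(z) = 1/(z - 7) = 1/(-7 + z))
K(a, w) = 3 + a/w (K(a, w) = a/w + 6*(½) = a/w + 3 = 3 + a/w)
b(l) = I*√5 (b(l) = √((3 - 2/2) - 7) = √((3 - 2*½) - 7) = √((3 - 1) - 7) = √(2 - 7) = √(-5) = I*√5)
b(-X(-5) - 4)² = (I*√5)² = -5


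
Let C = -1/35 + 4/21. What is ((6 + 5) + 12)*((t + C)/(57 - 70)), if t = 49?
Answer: -118726/1365 ≈ -86.979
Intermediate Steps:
C = 17/105 (C = -1*1/35 + 4*(1/21) = -1/35 + 4/21 = 17/105 ≈ 0.16190)
((6 + 5) + 12)*((t + C)/(57 - 70)) = ((6 + 5) + 12)*((49 + 17/105)/(57 - 70)) = (11 + 12)*((5162/105)/(-13)) = 23*((5162/105)*(-1/13)) = 23*(-5162/1365) = -118726/1365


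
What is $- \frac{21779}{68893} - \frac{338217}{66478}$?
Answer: $- \frac{24748608143}{4579868854} \approx -5.4038$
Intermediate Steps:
$- \frac{21779}{68893} - \frac{338217}{66478} = - \frac{24748608143}{4579868854}$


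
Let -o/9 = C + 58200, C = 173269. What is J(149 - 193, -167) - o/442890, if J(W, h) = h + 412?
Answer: 1755417/7030 ≈ 249.70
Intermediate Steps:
o = -2083221 (o = -9*(173269 + 58200) = -9*231469 = -2083221)
J(W, h) = 412 + h
J(149 - 193, -167) - o/442890 = (412 - 167) - (-2083221)/442890 = 245 - (-2083221)/442890 = 245 - 1*(-33067/7030) = 245 + 33067/7030 = 1755417/7030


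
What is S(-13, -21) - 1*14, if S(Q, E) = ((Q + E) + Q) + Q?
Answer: -74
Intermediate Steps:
S(Q, E) = E + 3*Q (S(Q, E) = ((E + Q) + Q) + Q = (E + 2*Q) + Q = E + 3*Q)
S(-13, -21) - 1*14 = (-21 + 3*(-13)) - 1*14 = (-21 - 39) - 14 = -60 - 14 = -74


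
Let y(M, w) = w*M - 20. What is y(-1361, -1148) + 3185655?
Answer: 4748063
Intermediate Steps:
y(M, w) = -20 + M*w (y(M, w) = M*w - 20 = -20 + M*w)
y(-1361, -1148) + 3185655 = (-20 - 1361*(-1148)) + 3185655 = (-20 + 1562428) + 3185655 = 1562408 + 3185655 = 4748063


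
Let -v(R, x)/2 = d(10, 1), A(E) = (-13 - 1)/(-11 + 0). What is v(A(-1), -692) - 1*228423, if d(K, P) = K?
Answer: -228443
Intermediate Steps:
A(E) = 14/11 (A(E) = -14/(-11) = -14*(-1/11) = 14/11)
v(R, x) = -20 (v(R, x) = -2*10 = -20)
v(A(-1), -692) - 1*228423 = -20 - 1*228423 = -20 - 228423 = -228443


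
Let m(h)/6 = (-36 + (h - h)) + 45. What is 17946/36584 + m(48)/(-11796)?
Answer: 8738145/17981036 ≈ 0.48596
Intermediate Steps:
m(h) = 54 (m(h) = 6*((-36 + (h - h)) + 45) = 6*((-36 + 0) + 45) = 6*(-36 + 45) = 6*9 = 54)
17946/36584 + m(48)/(-11796) = 17946/36584 + 54/(-11796) = 17946*(1/36584) + 54*(-1/11796) = 8973/18292 - 9/1966 = 8738145/17981036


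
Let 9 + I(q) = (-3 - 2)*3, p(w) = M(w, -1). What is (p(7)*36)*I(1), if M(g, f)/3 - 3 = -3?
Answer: 0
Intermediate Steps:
M(g, f) = 0 (M(g, f) = 9 + 3*(-3) = 9 - 9 = 0)
p(w) = 0
I(q) = -24 (I(q) = -9 + (-3 - 2)*3 = -9 - 5*3 = -9 - 15 = -24)
(p(7)*36)*I(1) = (0*36)*(-24) = 0*(-24) = 0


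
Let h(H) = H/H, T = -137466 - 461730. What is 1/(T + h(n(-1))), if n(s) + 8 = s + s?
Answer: -1/599195 ≈ -1.6689e-6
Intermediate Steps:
n(s) = -8 + 2*s (n(s) = -8 + (s + s) = -8 + 2*s)
T = -599196
h(H) = 1
1/(T + h(n(-1))) = 1/(-599196 + 1) = 1/(-599195) = -1/599195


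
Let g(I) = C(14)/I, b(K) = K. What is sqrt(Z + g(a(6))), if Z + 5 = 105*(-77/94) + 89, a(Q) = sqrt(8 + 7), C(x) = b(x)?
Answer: sqrt(-3997350 + 1855560*sqrt(15))/1410 ≈ 1.2665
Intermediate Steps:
C(x) = x
a(Q) = sqrt(15)
Z = -189/94 (Z = -5 + (105*(-77/94) + 89) = -5 + (-8085/94 + 89) = -5 + 281/94 = -189/94 ≈ -2.0106)
g(I) = 14/I
sqrt(Z + g(a(6))) = sqrt(-189/94 + 14/(sqrt(15))) = sqrt(-189/94 + 14*(sqrt(15)/15)) = sqrt(-189/94 + 14*sqrt(15)/15)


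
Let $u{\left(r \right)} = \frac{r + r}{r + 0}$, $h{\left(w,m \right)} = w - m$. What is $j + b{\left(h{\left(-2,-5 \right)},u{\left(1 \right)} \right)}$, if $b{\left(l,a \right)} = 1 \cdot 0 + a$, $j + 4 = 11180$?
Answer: $11178$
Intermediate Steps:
$u{\left(r \right)} = 2$ ($u{\left(r \right)} = \frac{2 r}{r} = 2$)
$j = 11176$ ($j = -4 + 11180 = 11176$)
$b{\left(l,a \right)} = a$ ($b{\left(l,a \right)} = 0 + a = a$)
$j + b{\left(h{\left(-2,-5 \right)},u{\left(1 \right)} \right)} = 11176 + 2 = 11178$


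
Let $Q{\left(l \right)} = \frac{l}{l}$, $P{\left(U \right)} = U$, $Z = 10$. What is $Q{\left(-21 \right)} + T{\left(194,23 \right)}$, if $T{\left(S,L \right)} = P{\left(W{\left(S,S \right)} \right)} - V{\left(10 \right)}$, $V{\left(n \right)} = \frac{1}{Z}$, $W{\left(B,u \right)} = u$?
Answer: $\frac{1949}{10} \approx 194.9$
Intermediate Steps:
$Q{\left(l \right)} = 1$
$V{\left(n \right)} = \frac{1}{10}$
$T{\left(S,L \right)} = - \frac{1}{10} + S$ ($T{\left(S,L \right)} = S - \frac{1}{10} = - \frac{1}{10} + S$)
$Q{\left(-21 \right)} + T{\left(194,23 \right)} = 1 + \left(- \frac{1}{10} + 194\right) = 1 + \frac{1939}{10} = \frac{1949}{10}$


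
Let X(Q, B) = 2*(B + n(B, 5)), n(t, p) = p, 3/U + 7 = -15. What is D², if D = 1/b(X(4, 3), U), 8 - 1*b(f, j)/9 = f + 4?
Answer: 1/11664 ≈ 8.5734e-5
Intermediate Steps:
U = -3/22 (U = 3/(-7 - 15) = 3/(-22) = 3*(-1/22) = -3/22 ≈ -0.13636)
X(Q, B) = 10 + 2*B (X(Q, B) = 2*(B + 5) = 2*(5 + B) = 10 + 2*B)
b(f, j) = 36 - 9*f (b(f, j) = 72 - 9*(f + 4) = 72 - 9*(4 + f) = 72 + (-36 - 9*f) = 36 - 9*f)
D = -1/108 (D = 1/(36 - 9*(10 + 2*3)) = 1/(36 - 9*(10 + 6)) = 1/(36 - 9*16) = 1/(36 - 144) = 1/(-108) = -1/108 ≈ -0.0092593)
D² = (-1/108)² = 1/11664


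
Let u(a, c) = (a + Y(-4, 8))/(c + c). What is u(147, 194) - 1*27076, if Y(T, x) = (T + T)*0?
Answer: -10505341/388 ≈ -27076.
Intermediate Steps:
Y(T, x) = 0 (Y(T, x) = (2*T)*0 = 0)
u(a, c) = a/(2*c) (u(a, c) = (a + 0)/(c + c) = a/((2*c)) = a*(1/(2*c)) = a/(2*c))
u(147, 194) - 1*27076 = (½)*147/194 - 1*27076 = (½)*147*(1/194) - 27076 = 147/388 - 27076 = -10505341/388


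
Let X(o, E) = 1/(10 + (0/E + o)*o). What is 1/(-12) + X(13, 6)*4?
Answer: -131/2148 ≈ -0.060987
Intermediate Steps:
X(o, E) = 1/(10 + o²) (X(o, E) = 1/(10 + (0 + o)*o) = 1/(10 + o*o) = 1/(10 + o²))
1/(-12) + X(13, 6)*4 = 1/(-12) + 4/(10 + 13²) = -1/12 + 4/(10 + 169) = -1/12 + 4/179 = -131/2148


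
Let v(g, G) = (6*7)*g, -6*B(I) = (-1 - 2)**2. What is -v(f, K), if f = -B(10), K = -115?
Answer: -63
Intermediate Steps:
B(I) = -3/2 (B(I) = -(-1 - 2)**2/6 = -1/6*(-3)**2 = -1/6*9 = -3/2)
f = 3/2 (f = -1*(-3/2) = 3/2 ≈ 1.5000)
v(g, G) = 42*g
-v(f, K) = -42*3/2 = -1*63 = -63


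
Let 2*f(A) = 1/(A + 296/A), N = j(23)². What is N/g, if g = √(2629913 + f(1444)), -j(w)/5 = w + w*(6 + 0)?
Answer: 1296050*√714847604013142851/2742252364069 ≈ 399.60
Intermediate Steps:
j(w) = -35*w (j(w) = -5*(w + w*(6 + 0)) = -5*(w + w*6) = -5*(w + 6*w) = -35*w)
N = 648025 (N = (-35*23)² = (-805)² = 648025)
f(A) = 1/(2*(A + 296/A))
g = √714847604013142851/521358 (g = √(2629913 + (½)*1444/(296 + 1444²)) = √(2629913 + (½)*1444/(296 + 2085136)) = √(2629913 + (½)*1444/2085432) = √(2629913 + (½)*1444*(1/2085432)) = √(2629913 + 361/1042716) = √(2742252364069/1042716) = √714847604013142851/521358 ≈ 1621.7)
N/g = 648025/((√714847604013142851/521358)) = 648025*(2*√714847604013142851/2742252364069) = 1296050*√714847604013142851/2742252364069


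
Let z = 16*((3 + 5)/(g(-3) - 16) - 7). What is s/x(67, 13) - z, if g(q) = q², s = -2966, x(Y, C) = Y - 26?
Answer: 16630/287 ≈ 57.944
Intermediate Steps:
x(Y, C) = -26 + Y
z = -912/7 (z = 16*((3 + 5)/((-3)² - 16) - 7) = 16*(8/(9 - 16) - 7) = 16*(8/(-7) - 7) = 16*(8*(-⅐) - 7) = 16*(-8/7 - 7) = 16*(-57/7) = -912/7 ≈ -130.29)
s/x(67, 13) - z = -2966/(-26 + 67) - 1*(-912/7) = -2966/41 + 912/7 = 16630/287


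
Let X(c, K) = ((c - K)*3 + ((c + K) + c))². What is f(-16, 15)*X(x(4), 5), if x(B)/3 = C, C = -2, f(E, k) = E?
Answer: -25600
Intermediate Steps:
x(B) = -6 (x(B) = 3*(-2) = -6)
X(c, K) = (-2*K + 5*c)² (X(c, K) = ((-3*K + 3*c) + ((K + c) + c))² = ((-3*K + 3*c) + (K + 2*c))² = (-2*K + 5*c)²)
f(-16, 15)*X(x(4), 5) = -16*(-5*(-6) + 2*5)² = -16*(30 + 10)² = -16*40² = -16*1600 = -25600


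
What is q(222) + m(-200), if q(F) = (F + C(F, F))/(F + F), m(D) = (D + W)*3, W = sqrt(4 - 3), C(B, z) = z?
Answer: -596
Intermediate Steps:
W = 1 (W = sqrt(1) = 1)
m(D) = 3 + 3*D (m(D) = (D + 1)*3 = (1 + D)*3 = 3 + 3*D)
q(F) = 1 (q(F) = (F + F)/(F + F) = (2*F)/((2*F)) = (2*F)*(1/(2*F)) = 1)
q(222) + m(-200) = 1 + (3 + 3*(-200)) = 1 + (3 - 600) = 1 - 597 = -596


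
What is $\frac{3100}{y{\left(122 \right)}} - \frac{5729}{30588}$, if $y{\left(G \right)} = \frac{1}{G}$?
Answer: $\frac{11568375871}{30588} \approx 3.782 \cdot 10^{5}$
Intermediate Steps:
$\frac{3100}{y{\left(122 \right)}} - \frac{5729}{30588} = \frac{3100}{\frac{1}{122}} - \frac{5729}{30588} = 3100 \frac{1}{\frac{1}{122}} - \frac{5729}{30588} = 3100 \cdot 122 - \frac{5729}{30588} = 378200 - \frac{5729}{30588} = \frac{11568375871}{30588}$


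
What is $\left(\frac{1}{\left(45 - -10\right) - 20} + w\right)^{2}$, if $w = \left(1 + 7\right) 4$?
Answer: $\frac{1256641}{1225} \approx 1025.8$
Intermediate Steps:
$w = 32$ ($w = 8 \cdot 4 = 32$)
$\left(\frac{1}{\left(45 - -10\right) - 20} + w\right)^{2} = \left(\frac{1}{\left(45 - -10\right) - 20} + 32\right)^{2} = \left(\frac{1}{\left(45 + 10\right) - 20} + 32\right)^{2} = \left(\frac{1}{55 - 20} + 32\right)^{2} = \left(\frac{1}{35} + 32\right)^{2} = \left(\frac{1121}{35}\right)^{2} = \frac{1256641}{1225}$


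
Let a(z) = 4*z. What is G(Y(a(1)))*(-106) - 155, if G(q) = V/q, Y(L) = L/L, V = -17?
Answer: 1647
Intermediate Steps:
Y(L) = 1
G(q) = -17/q
G(Y(a(1)))*(-106) - 155 = -17/1*(-106) - 155 = -17*1*(-106) - 155 = -17*(-106) - 155 = 1802 - 155 = 1647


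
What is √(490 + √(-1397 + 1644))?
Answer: √(490 + √247) ≈ 22.488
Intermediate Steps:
√(490 + √(-1397 + 1644)) = √(490 + √247)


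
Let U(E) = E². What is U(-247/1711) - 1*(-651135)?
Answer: 1906211447344/2927521 ≈ 6.5114e+5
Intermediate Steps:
U(-247/1711) - 1*(-651135) = (-247/1711)² - 1*(-651135) = (-247*1/1711)² + 651135 = (-247/1711)² + 651135 = 61009/2927521 + 651135 = 1906211447344/2927521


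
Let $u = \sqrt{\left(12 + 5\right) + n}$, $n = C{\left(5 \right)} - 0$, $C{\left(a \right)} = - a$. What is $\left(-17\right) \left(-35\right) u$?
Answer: $1190 \sqrt{3} \approx 2061.1$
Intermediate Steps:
$n = -5$ ($n = \left(-1\right) 5 - 0 = -5 + 0 = -5$)
$u = 2 \sqrt{3}$ ($u = \sqrt{\left(12 + 5\right) - 5} = \sqrt{17 - 5} = \sqrt{12} = 2 \sqrt{3} \approx 3.4641$)
$\left(-17\right) \left(-35\right) u = \left(-17\right) \left(-35\right) 2 \sqrt{3} = 595 \cdot 2 \sqrt{3} = 1190 \sqrt{3}$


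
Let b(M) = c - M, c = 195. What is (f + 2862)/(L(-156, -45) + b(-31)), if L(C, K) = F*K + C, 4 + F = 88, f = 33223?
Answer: -1031/106 ≈ -9.7264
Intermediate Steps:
F = 84 (F = -4 + 88 = 84)
L(C, K) = C + 84*K (L(C, K) = 84*K + C = C + 84*K)
b(M) = 195 - M
(f + 2862)/(L(-156, -45) + b(-31)) = (33223 + 2862)/((-156 + 84*(-45)) + (195 - 1*(-31))) = 36085/((-156 - 3780) + (195 + 31)) = 36085/(-3936 + 226) = 36085/(-3710) = 36085*(-1/3710) = -1031/106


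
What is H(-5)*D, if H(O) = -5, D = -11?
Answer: 55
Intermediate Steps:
H(-5)*D = -5*(-11) = 55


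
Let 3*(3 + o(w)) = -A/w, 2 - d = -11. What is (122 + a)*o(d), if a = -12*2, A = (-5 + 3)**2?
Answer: -11858/39 ≈ -304.05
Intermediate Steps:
d = 13 (d = 2 - 1*(-11) = 2 + 11 = 13)
A = 4 (A = (-2)**2 = 4)
a = -24
o(w) = -3 - 4/(3*w) (o(w) = -3 + (-4/w)/3 = -3 - 4/(3*w))
(122 + a)*o(d) = (122 - 24)*(-3 - 4/3/13) = 98*(-3 - 4/3*1/13) = 98*(-3 - 4/39) = 98*(-121/39) = -11858/39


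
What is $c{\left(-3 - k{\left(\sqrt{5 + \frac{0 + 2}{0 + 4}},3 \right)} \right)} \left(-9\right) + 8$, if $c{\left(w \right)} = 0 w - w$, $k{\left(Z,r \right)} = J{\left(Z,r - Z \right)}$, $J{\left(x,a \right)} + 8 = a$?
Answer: $26 + \frac{9 \sqrt{22}}{2} \approx 47.107$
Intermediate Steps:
$J{\left(x,a \right)} = -8 + a$
$k{\left(Z,r \right)} = -8 + r - Z$ ($k{\left(Z,r \right)} = -8 - \left(Z - r\right) = -8 + r - Z$)
$c{\left(w \right)} = - w$ ($c{\left(w \right)} = 0 - w = - w$)
$c{\left(-3 - k{\left(\sqrt{5 + \frac{0 + 2}{0 + 4}},3 \right)} \right)} \left(-9\right) + 8 = - (-3 - \left(-8 + 3 - \sqrt{5 + \frac{0 + 2}{0 + 4}}\right)) \left(-9\right) + 8 = - (-3 - \left(-8 + 3 - \sqrt{5 + \frac{2}{4}}\right)) \left(-9\right) + 8 = - (-3 - \left(-8 + 3 - \sqrt{5 + 2 \cdot \frac{1}{4}}\right)) \left(-9\right) + 8 = - (-3 - \left(-8 + 3 - \sqrt{5 + \frac{1}{2}}\right)) \left(-9\right) + 8 = - (-3 - \left(-8 + 3 - \sqrt{\frac{11}{2}}\right)) \left(-9\right) + 8 = - (-3 - \left(-8 + 3 - \frac{\sqrt{22}}{2}\right)) \left(-9\right) + 8 = - (-3 - \left(-5 - \frac{\sqrt{22}}{2}\right)) \left(-9\right) + 8 = - (-3 + \left(5 + \frac{\sqrt{22}}{2}\right)) \left(-9\right) + 8 = - (2 + \frac{\sqrt{22}}{2}) \left(-9\right) + 8 = \left(-2 - \frac{\sqrt{22}}{2}\right) \left(-9\right) + 8 = \left(18 + \frac{9 \sqrt{22}}{2}\right) + 8 = 26 + \frac{9 \sqrt{22}}{2}$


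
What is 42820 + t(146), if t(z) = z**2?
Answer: 64136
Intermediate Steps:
42820 + t(146) = 42820 + 146**2 = 42820 + 21316 = 64136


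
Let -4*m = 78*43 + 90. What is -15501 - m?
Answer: -14640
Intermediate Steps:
m = -861 (m = -(78*43 + 90)/4 = -(3354 + 90)/4 = -1/4*3444 = -861)
-15501 - m = -15501 - 1*(-861) = -15501 + 861 = -14640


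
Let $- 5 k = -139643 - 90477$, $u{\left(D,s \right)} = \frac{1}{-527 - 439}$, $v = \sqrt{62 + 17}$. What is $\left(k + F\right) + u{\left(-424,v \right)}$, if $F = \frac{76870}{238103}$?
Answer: $\frac{10585939106269}{230007498} \approx 46024.0$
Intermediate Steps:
$v = \sqrt{79} \approx 8.8882$
$u{\left(D,s \right)} = - \frac{1}{966}$ ($u{\left(D,s \right)} = \frac{1}{-966} = - \frac{1}{966}$)
$F = \frac{76870}{238103}$ ($F = 76870 \cdot \frac{1}{238103} = \frac{76870}{238103} \approx 0.32284$)
$k = 46024$ ($k = - \frac{-139643 - 90477}{5} = \left(- \frac{1}{5}\right) \left(-230120\right) = 46024$)
$\left(k + F\right) + u{\left(-424,v \right)} = \left(46024 + \frac{76870}{238103}\right) - \frac{1}{966} = \frac{10958529342}{238103} - \frac{1}{966} = \frac{10585939106269}{230007498}$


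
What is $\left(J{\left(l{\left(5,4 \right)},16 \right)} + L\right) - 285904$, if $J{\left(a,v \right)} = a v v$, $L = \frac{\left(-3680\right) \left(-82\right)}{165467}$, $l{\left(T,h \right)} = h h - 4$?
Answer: $- \frac{46799060784}{165467} \approx -2.8283 \cdot 10^{5}$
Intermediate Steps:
$l{\left(T,h \right)} = -4 + h^{2}$ ($l{\left(T,h \right)} = h^{2} - 4 = -4 + h^{2}$)
$L = \frac{301760}{165467}$ ($L = 301760 \cdot \frac{1}{165467} = \frac{301760}{165467} \approx 1.8237$)
$J{\left(a,v \right)} = a v^{2}$
$\left(J{\left(l{\left(5,4 \right)},16 \right)} + L\right) - 285904 = \left(\left(-4 + 4^{2}\right) 16^{2} + \frac{301760}{165467}\right) - 285904 = \left(\left(-4 + 16\right) 256 + \frac{301760}{165467}\right) - 285904 = \left(12 \cdot 256 + \frac{301760}{165467}\right) - 285904 = \left(3072 + \frac{301760}{165467}\right) - 285904 = \frac{508616384}{165467} - 285904 = - \frac{46799060784}{165467}$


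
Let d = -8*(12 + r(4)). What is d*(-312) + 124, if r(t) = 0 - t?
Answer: 20092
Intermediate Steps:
r(t) = -t
d = -64 (d = -8*(12 - 1*4) = -8*(12 - 4) = -8*8 = -64)
d*(-312) + 124 = -64*(-312) + 124 = 19968 + 124 = 20092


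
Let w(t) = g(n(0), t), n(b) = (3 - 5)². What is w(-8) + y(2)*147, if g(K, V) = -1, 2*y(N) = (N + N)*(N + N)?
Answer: 1175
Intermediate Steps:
n(b) = 4 (n(b) = (-2)² = 4)
y(N) = 2*N² (y(N) = ((N + N)*(N + N))/2 = ((2*N)*(2*N))/2 = (4*N²)/2 = 2*N²)
w(t) = -1
w(-8) + y(2)*147 = -1 + (2*2²)*147 = -1 + (2*4)*147 = -1 + 8*147 = -1 + 1176 = 1175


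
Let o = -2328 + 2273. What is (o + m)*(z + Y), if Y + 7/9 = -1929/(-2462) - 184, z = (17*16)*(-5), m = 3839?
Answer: -64728772900/11079 ≈ -5.8425e+6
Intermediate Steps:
o = -55
z = -1360 (z = 272*(-5) = -1360)
Y = -4076945/22158 (Y = -7/9 + (-1929/(-2462) - 184) = -7/9 + (-1929*(-1/2462) - 184) = -7/9 + (1929/2462 - 184) = -7/9 - 451079/2462 = -4076945/22158 ≈ -183.99)
(o + m)*(z + Y) = (-55 + 3839)*(-1360 - 4076945/22158) = 3784*(-34211825/22158) = -64728772900/11079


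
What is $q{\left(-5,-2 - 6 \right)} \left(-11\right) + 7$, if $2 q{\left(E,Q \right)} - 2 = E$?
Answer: $\frac{47}{2} \approx 23.5$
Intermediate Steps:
$q{\left(E,Q \right)} = 1 + \frac{E}{2}$
$q{\left(-5,-2 - 6 \right)} \left(-11\right) + 7 = \left(1 + \frac{1}{2} \left(-5\right)\right) \left(-11\right) + 7 = \left(1 - \frac{5}{2}\right) \left(-11\right) + 7 = \left(- \frac{3}{2}\right) \left(-11\right) + 7 = \frac{33}{2} + 7 = \frac{47}{2}$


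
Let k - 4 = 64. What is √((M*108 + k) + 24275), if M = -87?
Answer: √14947 ≈ 122.26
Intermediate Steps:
k = 68 (k = 4 + 64 = 68)
√((M*108 + k) + 24275) = √((-87*108 + 68) + 24275) = √((-9396 + 68) + 24275) = √(-9328 + 24275) = √14947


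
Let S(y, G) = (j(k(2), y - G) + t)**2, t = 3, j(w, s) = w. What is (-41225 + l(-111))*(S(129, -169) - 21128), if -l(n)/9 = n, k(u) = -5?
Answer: 849734024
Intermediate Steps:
l(n) = -9*n
S(y, G) = 4 (S(y, G) = (-5 + 3)**2 = (-2)**2 = 4)
(-41225 + l(-111))*(S(129, -169) - 21128) = (-41225 - 9*(-111))*(4 - 21128) = (-41225 + 999)*(-21124) = -40226*(-21124) = 849734024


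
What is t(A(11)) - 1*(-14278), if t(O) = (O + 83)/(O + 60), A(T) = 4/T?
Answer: 9481509/664 ≈ 14279.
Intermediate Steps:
t(O) = (83 + O)/(60 + O)
t(A(11)) - 1*(-14278) = (83 + 4/11)/(60 + 4/11) - 1*(-14278) = (83 + 4*(1/11))/(60 + 4*(1/11)) + 14278 = (83 + 4/11)/(60 + 4/11) + 14278 = (917/11)/(664/11) + 14278 = (11/664)*(917/11) + 14278 = 917/664 + 14278 = 9481509/664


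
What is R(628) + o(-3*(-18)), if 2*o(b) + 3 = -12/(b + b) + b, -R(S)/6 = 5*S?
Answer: -169331/9 ≈ -18815.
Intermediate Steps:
R(S) = -30*S
o(b) = -3/2 + b/2 - 3/b (o(b) = -3/2 + (-12/(b + b) + b)/2 = -3/2 + (-12/(2*b) + b)/2 = -3/2 + ((1/(2*b))*(-12) + b)/2 = -3/2 + (-6/b + b)/2 = -3/2 + (b - 6/b)/2 = -3/2 + (b/2 - 3/b) = -3/2 + b/2 - 3/b)
R(628) + o(-3*(-18)) = -30*628 + (-6 + (-3*(-18))*(-3 - 3*(-18)))/(2*((-3*(-18)))) = -18840 + (½)*(-6 + 54*(-3 + 54))/54 = -18840 + (½)*(1/54)*(-6 + 54*51) = -18840 + (½)*(1/54)*(-6 + 2754) = -18840 + (½)*(1/54)*2748 = -18840 + 229/9 = -169331/9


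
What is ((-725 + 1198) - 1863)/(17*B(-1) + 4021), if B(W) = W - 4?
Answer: -695/1968 ≈ -0.35315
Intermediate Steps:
B(W) = -4 + W
((-725 + 1198) - 1863)/(17*B(-1) + 4021) = ((-725 + 1198) - 1863)/(17*(-4 - 1) + 4021) = (473 - 1863)/(17*(-5) + 4021) = -1390/(-85 + 4021) = -1390/3936 = -1390*1/3936 = -695/1968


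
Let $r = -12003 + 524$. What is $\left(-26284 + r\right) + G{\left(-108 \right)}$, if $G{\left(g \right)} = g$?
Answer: $-37871$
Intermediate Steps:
$r = -11479$
$\left(-26284 + r\right) + G{\left(-108 \right)} = \left(-26284 - 11479\right) - 108 = -37763 - 108 = -37871$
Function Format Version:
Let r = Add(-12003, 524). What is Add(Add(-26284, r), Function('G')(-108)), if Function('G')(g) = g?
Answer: -37871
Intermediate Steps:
r = -11479
Add(Add(-26284, r), Function('G')(-108)) = Add(Add(-26284, -11479), -108) = Add(-37763, -108) = -37871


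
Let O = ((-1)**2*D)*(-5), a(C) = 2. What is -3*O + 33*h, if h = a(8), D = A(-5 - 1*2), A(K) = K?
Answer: -39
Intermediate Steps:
D = -7 (D = -5 - 1*2 = -5 - 2 = -7)
h = 2
O = 35 (O = ((-1)**2*(-7))*(-5) = (1*(-7))*(-5) = -7*(-5) = 35)
-3*O + 33*h = -3*35 + 33*2 = -105 + 66 = -39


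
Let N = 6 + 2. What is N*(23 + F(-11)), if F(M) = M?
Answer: 96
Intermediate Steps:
N = 8
N*(23 + F(-11)) = 8*(23 - 11) = 8*12 = 96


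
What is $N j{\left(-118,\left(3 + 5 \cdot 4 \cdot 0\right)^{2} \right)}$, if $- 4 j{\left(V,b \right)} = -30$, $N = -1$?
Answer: $- \frac{15}{2} \approx -7.5$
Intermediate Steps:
$j{\left(V,b \right)} = \frac{15}{2}$ ($j{\left(V,b \right)} = \left(- \frac{1}{4}\right) \left(-30\right) = \frac{15}{2}$)
$N j{\left(-118,\left(3 + 5 \cdot 4 \cdot 0\right)^{2} \right)} = \left(-1\right) \frac{15}{2} = - \frac{15}{2}$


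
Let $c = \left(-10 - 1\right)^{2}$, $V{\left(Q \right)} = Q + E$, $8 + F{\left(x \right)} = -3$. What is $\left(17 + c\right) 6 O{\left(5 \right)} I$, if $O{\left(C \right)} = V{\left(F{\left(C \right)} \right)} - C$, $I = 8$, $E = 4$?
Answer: $-79488$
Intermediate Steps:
$F{\left(x \right)} = -11$ ($F{\left(x \right)} = -8 - 3 = -11$)
$V{\left(Q \right)} = 4 + Q$ ($V{\left(Q \right)} = Q + 4 = 4 + Q$)
$O{\left(C \right)} = -7 - C$ ($O{\left(C \right)} = \left(4 - 11\right) - C = -7 - C$)
$c = 121$ ($c = \left(-11\right)^{2} = 121$)
$\left(17 + c\right) 6 O{\left(5 \right)} I = \left(17 + 121\right) 6 \left(-7 - 5\right) 8 = 138 \cdot 6 \left(-7 - 5\right) 8 = 138 \cdot 6 \left(-12\right) 8 = 138 \left(\left(-72\right) 8\right) = 138 \left(-576\right) = -79488$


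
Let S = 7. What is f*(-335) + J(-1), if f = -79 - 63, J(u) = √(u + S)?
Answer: 47570 + √6 ≈ 47572.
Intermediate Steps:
J(u) = √(7 + u) (J(u) = √(u + 7) = √(7 + u))
f = -142
f*(-335) + J(-1) = -142*(-335) + √(7 - 1) = 47570 + √6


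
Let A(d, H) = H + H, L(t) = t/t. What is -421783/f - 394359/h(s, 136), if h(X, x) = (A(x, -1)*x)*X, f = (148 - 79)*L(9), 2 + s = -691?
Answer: -1262406653/206448 ≈ -6114.9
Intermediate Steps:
L(t) = 1
s = -693 (s = -2 - 691 = -693)
f = 69 (f = (148 - 79)*1 = 69*1 = 69)
A(d, H) = 2*H
h(X, x) = -2*X*x (h(X, x) = ((2*(-1))*x)*X = (-2*x)*X = -2*X*x)
-421783/f - 394359/h(s, 136) = -421783/69 - 394359/((-2*(-693)*136)) = -421783*1/69 - 394359/188496 = -421783/69 - 394359*1/188496 = -421783/69 - 18779/8976 = -1262406653/206448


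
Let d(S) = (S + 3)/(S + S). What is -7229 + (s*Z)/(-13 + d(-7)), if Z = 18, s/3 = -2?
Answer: -642625/89 ≈ -7220.5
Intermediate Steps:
s = -6 (s = 3*(-2) = -6)
d(S) = (3 + S)/(2*S) (d(S) = (3 + S)/((2*S)) = (3 + S)*(1/(2*S)) = (3 + S)/(2*S))
-7229 + (s*Z)/(-13 + d(-7)) = -7229 + (-6*18)/(-13 + (½)*(3 - 7)/(-7)) = -7229 - 108/(-13 + (½)*(-⅐)*(-4)) = -7229 - 108/(-13 + 2/7) = -7229 - 108/(-89/7) = -7229 - 108*(-7/89) = -7229 + 756/89 = -642625/89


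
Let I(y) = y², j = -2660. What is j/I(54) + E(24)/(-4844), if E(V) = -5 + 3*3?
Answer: -806044/882819 ≈ -0.91303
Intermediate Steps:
E(V) = 4 (E(V) = -5 + 9 = 4)
j/I(54) + E(24)/(-4844) = -2660/(54²) + 4/(-4844) = -2660/2916 + 4*(-1/4844) = -2660*1/2916 - 1/1211 = -665/729 - 1/1211 = -806044/882819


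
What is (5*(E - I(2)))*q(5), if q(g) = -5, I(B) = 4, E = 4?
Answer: 0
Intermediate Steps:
(5*(E - I(2)))*q(5) = (5*(4 - 1*4))*(-5) = (5*(4 - 4))*(-5) = (5*0)*(-5) = 0*(-5) = 0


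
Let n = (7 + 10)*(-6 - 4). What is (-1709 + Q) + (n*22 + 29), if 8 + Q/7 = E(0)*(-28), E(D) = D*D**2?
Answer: -5476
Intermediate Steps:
E(D) = D**3
n = -170 (n = 17*(-10) = -170)
Q = -56 (Q = -56 + 7*(0**3*(-28)) = -56 + 7*(0*(-28)) = -56 + 7*0 = -56 + 0 = -56)
(-1709 + Q) + (n*22 + 29) = (-1709 - 56) + (-170*22 + 29) = -1765 + (-3740 + 29) = -1765 - 3711 = -5476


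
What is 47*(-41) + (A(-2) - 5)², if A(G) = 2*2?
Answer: -1926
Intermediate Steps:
A(G) = 4
47*(-41) + (A(-2) - 5)² = 47*(-41) + (4 - 5)² = -1927 + (-1)² = -1927 + 1 = -1926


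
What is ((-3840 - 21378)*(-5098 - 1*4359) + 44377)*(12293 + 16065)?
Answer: 6764262183074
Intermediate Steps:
((-3840 - 21378)*(-5098 - 1*4359) + 44377)*(12293 + 16065) = (-25218*(-5098 - 4359) + 44377)*28358 = (-25218*(-9457) + 44377)*28358 = (238486626 + 44377)*28358 = 238531003*28358 = 6764262183074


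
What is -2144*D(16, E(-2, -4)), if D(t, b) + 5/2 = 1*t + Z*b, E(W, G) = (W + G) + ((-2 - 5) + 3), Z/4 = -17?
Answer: -1486864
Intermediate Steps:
Z = -68 (Z = 4*(-17) = -68)
E(W, G) = -4 + G + W (E(W, G) = (G + W) + (-7 + 3) = (G + W) - 4 = -4 + G + W)
D(t, b) = -5/2 + t - 68*b (D(t, b) = -5/2 + (1*t - 68*b) = -5/2 + (t - 68*b) = -5/2 + t - 68*b)
-2144*D(16, E(-2, -4)) = -2144*(-5/2 + 16 - 68*(-4 - 4 - 2)) = -2144*(-5/2 + 16 - 68*(-10)) = -2144*(-5/2 + 16 + 680) = -2144*1387/2 = -1486864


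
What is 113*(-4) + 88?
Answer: -364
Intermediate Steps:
113*(-4) + 88 = -452 + 88 = -364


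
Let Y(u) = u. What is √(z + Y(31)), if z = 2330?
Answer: √2361 ≈ 48.590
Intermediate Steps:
√(z + Y(31)) = √(2330 + 31) = √2361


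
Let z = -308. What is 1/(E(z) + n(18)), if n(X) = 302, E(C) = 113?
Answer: 1/415 ≈ 0.0024096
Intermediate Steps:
1/(E(z) + n(18)) = 1/(113 + 302) = 1/415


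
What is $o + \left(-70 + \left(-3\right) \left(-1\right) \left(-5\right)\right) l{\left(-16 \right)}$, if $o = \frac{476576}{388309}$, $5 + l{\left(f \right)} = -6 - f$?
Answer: $- \frac{164554749}{388309} \approx -423.77$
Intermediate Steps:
$l{\left(f \right)} = -11 - f$ ($l{\left(f \right)} = -5 - \left(6 + f\right) = -11 - f$)
$o = \frac{476576}{388309}$ ($o = 476576 \cdot \frac{1}{388309} = \frac{476576}{388309} \approx 1.2273$)
$o + \left(-70 + \left(-3\right) \left(-1\right) \left(-5\right)\right) l{\left(-16 \right)} = \frac{476576}{388309} + \left(-70 + \left(-3\right) \left(-1\right) \left(-5\right)\right) \left(-11 - -16\right) = \frac{476576}{388309} + \left(-70 + 3 \left(-5\right)\right) \left(-11 + 16\right) = \frac{476576}{388309} + \left(-70 - 15\right) 5 = \frac{476576}{388309} - 425 = - \frac{164554749}{388309}$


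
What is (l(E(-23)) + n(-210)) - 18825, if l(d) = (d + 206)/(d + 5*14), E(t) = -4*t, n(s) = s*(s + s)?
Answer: 5619524/81 ≈ 69377.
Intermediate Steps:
n(s) = 2*s² (n(s) = s*(2*s) = 2*s²)
l(d) = (206 + d)/(70 + d) (l(d) = (206 + d)/(d + 70) = (206 + d)/(70 + d))
(l(E(-23)) + n(-210)) - 18825 = ((206 - 4*(-23))/(70 - 4*(-23)) + 2*(-210)²) - 18825 = ((206 + 92)/(70 + 92) + 2*44100) - 18825 = (298/162 + 88200) - 18825 = ((1/162)*298 + 88200) - 18825 = (149/81 + 88200) - 18825 = 7144349/81 - 18825 = 5619524/81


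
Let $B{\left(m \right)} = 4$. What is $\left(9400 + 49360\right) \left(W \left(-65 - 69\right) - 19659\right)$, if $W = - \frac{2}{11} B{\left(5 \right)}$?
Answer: $- \frac{12643800520}{11} \approx -1.1494 \cdot 10^{9}$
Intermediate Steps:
$W = - \frac{8}{11}$ ($W = - \frac{2}{11} \cdot 4 = \left(-2\right) \frac{1}{11} \cdot 4 = \left(- \frac{2}{11}\right) 4 = - \frac{8}{11} \approx -0.72727$)
$\left(9400 + 49360\right) \left(W \left(-65 - 69\right) - 19659\right) = \left(9400 + 49360\right) \left(- \frac{8 \left(-65 - 69\right)}{11} - 19659\right) = 58760 \left(\left(- \frac{8}{11}\right) \left(-134\right) - 19659\right) = 58760 \left(\frac{1072}{11} - 19659\right) = 58760 \left(- \frac{215177}{11}\right) = - \frac{12643800520}{11}$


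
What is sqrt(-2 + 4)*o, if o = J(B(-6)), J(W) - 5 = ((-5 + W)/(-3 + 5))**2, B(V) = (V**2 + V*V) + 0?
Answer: 4509*sqrt(2)/4 ≈ 1594.2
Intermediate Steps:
B(V) = 2*V**2 (B(V) = (V**2 + V**2) + 0 = 2*V**2 + 0 = 2*V**2)
J(W) = 5 + (-5/2 + W/2)**2 (J(W) = 5 + ((-5 + W)/(-3 + 5))**2 = 5 + ((-5 + W)/2)**2 = 5 + ((-5 + W)*(1/2))**2 = 5 + (-5/2 + W/2)**2)
o = 4509/4 (o = 5 + (-5 + 2*(-6)**2)**2/4 = 5 + (-5 + 2*36)**2/4 = 5 + (-5 + 72)**2/4 = 5 + (1/4)*67**2 = 5 + (1/4)*4489 = 5 + 4489/4 = 4509/4 ≈ 1127.3)
sqrt(-2 + 4)*o = sqrt(-2 + 4)*(4509/4) = sqrt(2)*(4509/4) = 4509*sqrt(2)/4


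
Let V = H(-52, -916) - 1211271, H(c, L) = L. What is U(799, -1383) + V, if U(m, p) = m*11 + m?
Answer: -1202599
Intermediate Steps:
V = -1212187 (V = -916 - 1211271 = -1212187)
U(m, p) = 12*m (U(m, p) = 11*m + m = 12*m)
U(799, -1383) + V = 12*799 - 1212187 = 9588 - 1212187 = -1202599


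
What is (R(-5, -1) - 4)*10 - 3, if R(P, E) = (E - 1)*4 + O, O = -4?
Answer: -163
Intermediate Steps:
R(P, E) = -8 + 4*E (R(P, E) = (E - 1)*4 - 4 = (-1 + E)*4 - 4 = (-4 + 4*E) - 4 = -8 + 4*E)
(R(-5, -1) - 4)*10 - 3 = ((-8 + 4*(-1)) - 4)*10 - 3 = ((-8 - 4) - 4)*10 - 3 = (-12 - 4)*10 - 3 = -16*10 - 3 = -160 - 3 = -163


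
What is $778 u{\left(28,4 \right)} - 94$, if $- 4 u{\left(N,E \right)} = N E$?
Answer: $-21878$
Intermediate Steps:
$u{\left(N,E \right)} = - \frac{E N}{4}$ ($u{\left(N,E \right)} = - \frac{N E}{4} = - \frac{E N}{4}$)
$778 u{\left(28,4 \right)} - 94 = 778 \left(\left(- \frac{1}{4}\right) 4 \cdot 28\right) - 94 = 778 \left(-28\right) - 94 = -21784 - 94 = -21878$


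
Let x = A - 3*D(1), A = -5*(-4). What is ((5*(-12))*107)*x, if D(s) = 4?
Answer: -51360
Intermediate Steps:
A = 20
x = 8 (x = 20 - 3*4 = 20 - 12 = 8)
((5*(-12))*107)*x = ((5*(-12))*107)*8 = -60*107*8 = -6420*8 = -51360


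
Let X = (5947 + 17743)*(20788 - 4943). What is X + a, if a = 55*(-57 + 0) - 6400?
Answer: 375358515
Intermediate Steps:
X = 375368050 (X = 23690*15845 = 375368050)
a = -9535 (a = 55*(-57) - 6400 = -3135 - 6400 = -9535)
X + a = 375368050 - 9535 = 375358515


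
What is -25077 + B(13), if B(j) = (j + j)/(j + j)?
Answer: -25076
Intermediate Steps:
B(j) = 1 (B(j) = (2*j)/((2*j)) = (2*j)*(1/(2*j)) = 1)
-25077 + B(13) = -25077 + 1 = -25076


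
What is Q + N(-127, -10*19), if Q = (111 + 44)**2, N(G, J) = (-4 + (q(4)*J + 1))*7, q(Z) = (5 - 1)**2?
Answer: 2724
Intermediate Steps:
q(Z) = 16 (q(Z) = 4**2 = 16)
N(G, J) = -21 + 112*J (N(G, J) = (-4 + (16*J + 1))*7 = (-4 + (1 + 16*J))*7 = (-3 + 16*J)*7 = -21 + 112*J)
Q = 24025 (Q = 155**2 = 24025)
Q + N(-127, -10*19) = 24025 + (-21 + 112*(-10*19)) = 24025 + (-21 + 112*(-190)) = 24025 + (-21 - 21280) = 24025 - 21301 = 2724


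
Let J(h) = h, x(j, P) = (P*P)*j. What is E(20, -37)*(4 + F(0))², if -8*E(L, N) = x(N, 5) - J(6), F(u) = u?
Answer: 1862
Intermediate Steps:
x(j, P) = j*P² (x(j, P) = P²*j = j*P²)
E(L, N) = ¾ - 25*N/8 (E(L, N) = -(N*5² - 1*6)/8 = -(N*25 - 6)/8 = -(25*N - 6)/8 = -(-6 + 25*N)/8 = ¾ - 25*N/8)
E(20, -37)*(4 + F(0))² = (¾ - 25/8*(-37))*(4 + 0)² = (¾ + 925/8)*4² = (931/8)*16 = 1862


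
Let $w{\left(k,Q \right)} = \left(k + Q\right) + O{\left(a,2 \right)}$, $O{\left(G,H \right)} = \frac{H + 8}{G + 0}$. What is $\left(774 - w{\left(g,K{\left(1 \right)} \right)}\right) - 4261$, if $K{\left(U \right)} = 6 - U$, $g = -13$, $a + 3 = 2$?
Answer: $-3469$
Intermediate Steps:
$a = -1$ ($a = -3 + 2 = -1$)
$O{\left(G,H \right)} = \frac{8 + H}{G}$
$w{\left(k,Q \right)} = -10 + Q + k$ ($w{\left(k,Q \right)} = \left(k + Q\right) + \frac{8 + 2}{-1} = \left(Q + k\right) - 10 = -10 + Q + k$)
$\left(774 - w{\left(g,K{\left(1 \right)} \right)}\right) - 4261 = \left(774 - \left(-10 + \left(6 - 1\right) - 13\right)\right) - 4261 = \left(774 - \left(-10 + 5 - 13\right)\right) - 4261 = \left(774 - -18\right) - 4261 = \left(774 + 18\right) - 4261 = 792 - 4261 = -3469$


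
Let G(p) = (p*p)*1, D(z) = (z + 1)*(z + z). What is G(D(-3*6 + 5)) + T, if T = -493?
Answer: 96851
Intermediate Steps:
D(z) = 2*z*(1 + z) (D(z) = (1 + z)*(2*z) = 2*z*(1 + z))
G(p) = p² (G(p) = p²*1 = p²)
G(D(-3*6 + 5)) + T = (2*(-3*6 + 5)*(1 + (-3*6 + 5)))² - 493 = (2*(-18 + 5)*(1 + (-18 + 5)))² - 493 = (2*(-13)*(1 - 13))² - 493 = (2*(-13)*(-12))² - 493 = 312² - 493 = 97344 - 493 = 96851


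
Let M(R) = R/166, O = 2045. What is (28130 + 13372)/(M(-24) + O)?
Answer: 3444666/169723 ≈ 20.296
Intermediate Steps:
M(R) = R/166 (M(R) = R*(1/166) = R/166)
(28130 + 13372)/(M(-24) + O) = (28130 + 13372)/((1/166)*(-24) + 2045) = 41502/(-12/83 + 2045) = 41502/(169723/83) = 41502*(83/169723) = 3444666/169723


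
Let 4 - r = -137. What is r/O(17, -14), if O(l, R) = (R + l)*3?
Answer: 47/3 ≈ 15.667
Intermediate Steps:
O(l, R) = 3*R + 3*l
r = 141 (r = 4 - 1*(-137) = 4 + 137 = 141)
r/O(17, -14) = 141/(3*(-14) + 3*17) = 141/(-42 + 51) = 141/9 = 141*(1/9) = 47/3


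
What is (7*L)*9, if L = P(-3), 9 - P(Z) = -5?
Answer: 882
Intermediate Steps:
P(Z) = 14 (P(Z) = 9 - 1*(-5) = 9 + 5 = 14)
L = 14
(7*L)*9 = (7*14)*9 = 98*9 = 882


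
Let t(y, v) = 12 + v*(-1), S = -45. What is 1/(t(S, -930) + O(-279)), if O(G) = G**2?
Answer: 1/78783 ≈ 1.2693e-5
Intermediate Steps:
t(y, v) = 12 - v
1/(t(S, -930) + O(-279)) = 1/((12 - 1*(-930)) + (-279)**2) = 1/((12 + 930) + 77841) = 1/(942 + 77841) = 1/78783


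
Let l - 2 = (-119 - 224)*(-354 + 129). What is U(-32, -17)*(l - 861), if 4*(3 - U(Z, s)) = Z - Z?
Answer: 228948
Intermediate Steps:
l = 77177 (l = 2 + (-119 - 224)*(-354 + 129) = 2 - 343*(-225) = 2 + 77175 = 77177)
U(Z, s) = 3 (U(Z, s) = 3 - (Z - Z)/4 = 3 - ¼*0 = 3 + 0 = 3)
U(-32, -17)*(l - 861) = 3*(77177 - 861) = 3*76316 = 228948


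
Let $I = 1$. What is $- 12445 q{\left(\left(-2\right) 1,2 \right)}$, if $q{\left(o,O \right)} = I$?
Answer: $-12445$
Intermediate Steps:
$q{\left(o,O \right)} = 1$
$- 12445 q{\left(\left(-2\right) 1,2 \right)} = \left(-12445\right) 1 = -12445$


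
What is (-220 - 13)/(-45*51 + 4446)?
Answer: -233/2151 ≈ -0.10832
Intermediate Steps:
(-220 - 13)/(-45*51 + 4446) = -233/(-2295 + 4446) = -233/2151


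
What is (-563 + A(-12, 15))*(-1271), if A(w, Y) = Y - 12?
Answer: 711760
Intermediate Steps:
A(w, Y) = -12 + Y
(-563 + A(-12, 15))*(-1271) = (-563 + (-12 + 15))*(-1271) = (-563 + 3)*(-1271) = -560*(-1271) = 711760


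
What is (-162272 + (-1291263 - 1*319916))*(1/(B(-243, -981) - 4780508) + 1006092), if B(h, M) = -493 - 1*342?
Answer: -8531134501771656305/4781343 ≈ -1.7843e+12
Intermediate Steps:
B(h, M) = -835 (B(h, M) = -493 - 342 = -835)
(-162272 + (-1291263 - 1*319916))*(1/(B(-243, -981) - 4780508) + 1006092) = (-162272 + (-1291263 - 1*319916))*(1/(-835 - 4780508) + 1006092) = (-162272 + (-1291263 - 319916))*(1/(-4781343) + 1006092) = (-162272 - 1611179)*(-1/4781343 + 1006092) = -1773451*4810470941555/4781343 = -8531134501771656305/4781343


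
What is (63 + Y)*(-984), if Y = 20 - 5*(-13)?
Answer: -145632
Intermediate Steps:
Y = 85 (Y = 20 + 65 = 85)
(63 + Y)*(-984) = (63 + 85)*(-984) = 148*(-984) = -145632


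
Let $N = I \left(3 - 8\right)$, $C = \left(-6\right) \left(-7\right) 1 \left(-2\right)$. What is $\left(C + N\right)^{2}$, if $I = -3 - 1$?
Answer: $4096$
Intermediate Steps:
$I = -4$ ($I = -3 - 1 = -4$)
$C = -84$ ($C = 42 \left(-2\right) = -84$)
$N = 20$ ($N = - 4 \left(3 - 8\right) = \left(-4\right) \left(-5\right) = 20$)
$\left(C + N\right)^{2} = \left(-84 + 20\right)^{2} = \left(-64\right)^{2} = 4096$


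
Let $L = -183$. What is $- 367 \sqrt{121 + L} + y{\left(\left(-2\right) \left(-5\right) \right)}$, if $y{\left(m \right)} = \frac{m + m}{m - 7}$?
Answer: $\frac{20}{3} - 367 i \sqrt{62} \approx 6.6667 - 2889.8 i$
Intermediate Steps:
$y{\left(m \right)} = \frac{2 m}{-7 + m}$
$- 367 \sqrt{121 + L} + y{\left(\left(-2\right) \left(-5\right) \right)} = - 367 \sqrt{121 - 183} + \frac{2 \left(\left(-2\right) \left(-5\right)\right)}{-7 - -10} = - 367 \sqrt{-62} + 2 \cdot 10 \frac{1}{-7 + 10} = - 367 i \sqrt{62} + 2 \cdot 10 \cdot \frac{1}{3} = - 367 i \sqrt{62} + \frac{20}{3} = \frac{20}{3} - 367 i \sqrt{62}$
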